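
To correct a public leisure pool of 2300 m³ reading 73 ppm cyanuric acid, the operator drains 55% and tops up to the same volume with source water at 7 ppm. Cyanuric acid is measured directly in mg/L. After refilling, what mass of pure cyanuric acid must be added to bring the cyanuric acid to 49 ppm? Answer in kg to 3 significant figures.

28.3 kg

Volume: 2300 m³ = 2,300,000 L.
After draining 55% and refilling: 73 × 0.45 + 7 × 0.55 = 36.7 ppm.
Deficit to target: 49 − 36.7 = 12.3 mg/L.
Mass: 12.3 mg/L × 2,300,000 L = 28,290 g cyanuric acid.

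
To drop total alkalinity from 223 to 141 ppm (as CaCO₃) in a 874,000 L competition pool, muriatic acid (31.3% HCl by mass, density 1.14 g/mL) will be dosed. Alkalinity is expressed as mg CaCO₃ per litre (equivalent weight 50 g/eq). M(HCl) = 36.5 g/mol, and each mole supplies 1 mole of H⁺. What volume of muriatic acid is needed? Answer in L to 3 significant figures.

Alkalinity to neutralize: (223 − 141) = 82 mg/L as CaCO₃ × 874,000 L = 71,670 g as CaCO₃.
Equivalents of H⁺ required: 71,670 ÷ 50 g/eq = 1433 eq = 1433 mol HCl.
Mass of HCl: 1433 × 36.5 = 52,320 g.
Mass of 31.3% solution: 52,320 / 0.313 = 167,100 g.
Volume: 167,100 g ÷ 1.14 g/mL = 146,600 mL.

147 L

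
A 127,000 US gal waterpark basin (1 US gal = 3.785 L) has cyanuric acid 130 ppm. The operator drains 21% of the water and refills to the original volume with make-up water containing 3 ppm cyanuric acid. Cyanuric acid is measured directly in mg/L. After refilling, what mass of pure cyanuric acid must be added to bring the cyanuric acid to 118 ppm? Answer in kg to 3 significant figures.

Volume: 127,000 US gal × 3.785 L/gal = 480,695 L.
After draining 21% and refilling: 130 × 0.79 + 3 × 0.21 = 103.33 ppm.
Deficit to target: 118 − 103.33 = 14.67 mg/L.
Mass: 14.67 mg/L × 480,695 L = 7052 g cyanuric acid.

7.05 kg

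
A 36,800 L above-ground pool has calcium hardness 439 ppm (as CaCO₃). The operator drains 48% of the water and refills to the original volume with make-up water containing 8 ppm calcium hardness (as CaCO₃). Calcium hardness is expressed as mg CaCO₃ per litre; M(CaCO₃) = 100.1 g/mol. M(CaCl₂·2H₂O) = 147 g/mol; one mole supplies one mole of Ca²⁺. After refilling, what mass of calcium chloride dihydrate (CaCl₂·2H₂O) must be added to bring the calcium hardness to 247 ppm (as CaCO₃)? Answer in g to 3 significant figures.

After draining 48% and refilling: 439 × 0.52 + 8 × 0.48 = 232.12 ppm.
Deficit to target: 247 − 232.12 = 14.88 mg/L.
As CaCO₃: 14.88 mg/L × 36,800 L = 547.6 g; ÷ 100.1 = 5.47 mol Ca²⁺.
Mass: 5.47 × 147 = 804.1 g.

804 g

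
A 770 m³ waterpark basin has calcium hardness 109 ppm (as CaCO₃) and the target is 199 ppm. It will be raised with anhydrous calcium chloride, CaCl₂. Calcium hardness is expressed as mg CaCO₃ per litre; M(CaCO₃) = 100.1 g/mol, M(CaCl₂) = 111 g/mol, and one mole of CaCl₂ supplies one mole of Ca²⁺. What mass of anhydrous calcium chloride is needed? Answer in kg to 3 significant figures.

76.8 kg

Volume: 770 m³ = 770,000 L.
Hardness to add: (199 − 109) = 90 mg/L as CaCO₃ × 770,000 L = 69,300 g as CaCO₃.
Moles of Ca²⁺ (1 mol Ca²⁺ ≡ 1 mol CaCO₃): 69,300 / 100.1 g/mol = 692.3 mol.
Mass of CaCl₂: 692.3 × 111 = 76,850 g.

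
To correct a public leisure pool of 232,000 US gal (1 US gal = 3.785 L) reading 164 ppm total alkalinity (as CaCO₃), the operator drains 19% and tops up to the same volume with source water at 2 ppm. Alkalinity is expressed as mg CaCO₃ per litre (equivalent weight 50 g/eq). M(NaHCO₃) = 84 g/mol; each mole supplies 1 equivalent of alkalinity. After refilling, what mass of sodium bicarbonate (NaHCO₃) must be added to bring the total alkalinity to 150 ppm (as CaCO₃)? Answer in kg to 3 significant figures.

24.8 kg

Volume: 232,000 US gal × 3.785 L/gal = 878,120 L.
After draining 19% and refilling: 164 × 0.81 + 2 × 0.19 = 133.22 ppm.
Deficit to target: 150 − 133.22 = 16.78 mg/L.
As CaCO₃: 16.78 mg/L × 878,120 L = 14,730 g; ÷ 50 g/eq ÷ 1 = 294.7 mol NaHCO₃.
Mass: 294.7 × 84 = 24,750 g.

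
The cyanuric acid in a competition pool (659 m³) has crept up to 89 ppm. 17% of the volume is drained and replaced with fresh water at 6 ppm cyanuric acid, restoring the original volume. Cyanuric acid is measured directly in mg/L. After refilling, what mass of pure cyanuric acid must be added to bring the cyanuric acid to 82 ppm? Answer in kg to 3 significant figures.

4.69 kg

Volume: 659 m³ = 659,000 L.
After draining 17% and refilling: 89 × 0.83 + 6 × 0.17 = 74.89 ppm.
Deficit to target: 82 − 74.89 = 7.11 mg/L.
Mass: 7.11 mg/L × 659,000 L = 4685 g cyanuric acid.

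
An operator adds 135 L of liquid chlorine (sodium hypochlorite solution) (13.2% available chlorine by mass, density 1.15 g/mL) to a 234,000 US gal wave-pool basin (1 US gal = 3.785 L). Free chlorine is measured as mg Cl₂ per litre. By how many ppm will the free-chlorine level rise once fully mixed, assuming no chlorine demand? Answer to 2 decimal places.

23.14 ppm

Volume: 234,000 US gal × 3.785 L/gal = 885,690 L.
Mass of solution: 135 L × 1000 mL/L × 1.15 g/mL = 155,200 g.
Available chlorine delivered: 155,200 g × 0.132 = 20,490 g as Cl₂.
Concentration rise: 20,490 g / 885,690 L = 23.14 mg/L = 23.14 ppm.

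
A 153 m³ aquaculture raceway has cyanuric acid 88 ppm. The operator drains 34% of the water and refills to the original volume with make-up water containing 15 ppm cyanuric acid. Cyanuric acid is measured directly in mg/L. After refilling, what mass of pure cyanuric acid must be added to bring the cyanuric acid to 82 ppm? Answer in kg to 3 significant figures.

2.88 kg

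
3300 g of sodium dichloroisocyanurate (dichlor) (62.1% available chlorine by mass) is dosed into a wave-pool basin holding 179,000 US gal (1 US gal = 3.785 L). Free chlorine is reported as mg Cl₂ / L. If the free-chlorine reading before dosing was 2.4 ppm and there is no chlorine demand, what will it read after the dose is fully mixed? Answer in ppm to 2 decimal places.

5.42 ppm

Volume: 179,000 US gal × 3.785 L/gal = 677,515 L.
Available chlorine delivered: 3300 g × 0.621 = 2049 g as Cl₂.
Concentration rise: 2049 g / 677,515 L = 3.025 mg/L = 3.02 ppm.
Final FC: 2.4 + 3.02 = 5.42 ppm.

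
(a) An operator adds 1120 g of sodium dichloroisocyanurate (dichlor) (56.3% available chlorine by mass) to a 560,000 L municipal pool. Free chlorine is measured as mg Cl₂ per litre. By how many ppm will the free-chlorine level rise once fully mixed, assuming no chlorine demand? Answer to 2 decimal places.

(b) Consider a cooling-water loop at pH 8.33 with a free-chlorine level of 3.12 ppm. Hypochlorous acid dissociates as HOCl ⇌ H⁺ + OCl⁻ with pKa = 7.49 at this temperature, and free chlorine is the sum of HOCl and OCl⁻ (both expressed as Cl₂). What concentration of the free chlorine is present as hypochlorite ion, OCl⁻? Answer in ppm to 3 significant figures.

(a) Available chlorine delivered: 1120 g × 0.563 = 630.6 g as Cl₂.
(a) Concentration rise: 630.6 g / 560,000 L = 1.126 mg/L = 1.13 ppm.

(b) [OCl⁻]/[HOCl] = 10^(pH − pKa) = 10^(8.33 − 7.49) = 10^0.84 = 6.918.
(b) Fraction as HOCl = 1 / (1 + 6.918) = 0.1263.
(b) OCl⁻ = (1 − 0.1263) × 3.12 ppm = 2.726 ppm.

(a) 1.13 ppm; (b) 2.73 ppm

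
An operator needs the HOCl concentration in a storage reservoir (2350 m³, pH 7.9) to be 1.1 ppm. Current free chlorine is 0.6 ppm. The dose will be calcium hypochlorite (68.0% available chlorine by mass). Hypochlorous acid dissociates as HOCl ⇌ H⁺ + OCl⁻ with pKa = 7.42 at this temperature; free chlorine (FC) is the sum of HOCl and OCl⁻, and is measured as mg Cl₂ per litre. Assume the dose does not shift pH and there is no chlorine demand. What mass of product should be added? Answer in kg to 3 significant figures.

Volume: 2350 m³ = 2,350,000 L.
[OCl⁻]/[HOCl] = 10^(pH − pKa) = 10^(7.9 − 7.42) = 3.02; fraction as HOCl = 1/(1 + 3.02) = 0.2488.
Free chlorine required for 1.1 ppm HOCl: 1.1 / 0.2488 = 4.422 ppm.
FC to add: 4.422 − 0.6 = 3.822 mg/L as Cl₂.
Cl₂ equivalent: 3.822 mg/L × 2,350,000 L = 8982 g.
Product at 68.0% available Cl: 8982 / 0.68 = 13,210 g.

13.2 kg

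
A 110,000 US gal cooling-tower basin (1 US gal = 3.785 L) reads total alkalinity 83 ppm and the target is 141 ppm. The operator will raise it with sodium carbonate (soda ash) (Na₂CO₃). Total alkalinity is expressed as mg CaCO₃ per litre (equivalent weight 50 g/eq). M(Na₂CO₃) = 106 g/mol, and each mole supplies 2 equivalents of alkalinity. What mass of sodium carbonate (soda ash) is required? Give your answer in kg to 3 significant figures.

Volume: 110,000 US gal × 3.785 L/gal = 416,350 L.
Alkalinity to add: (141 − 83) = 58 mg/L as CaCO₃ × 416,350 L = 24,150 g as CaCO₃.
Equivalents: 24,150 g ÷ 50 g/eq = 483 eq.
Each mole of Na₂CO₃ supplies 2 eq, so 483 / 2 = 241.5 mol.
Mass: 241.5 mol × 106 g/mol = 25,600 g.

25.6 kg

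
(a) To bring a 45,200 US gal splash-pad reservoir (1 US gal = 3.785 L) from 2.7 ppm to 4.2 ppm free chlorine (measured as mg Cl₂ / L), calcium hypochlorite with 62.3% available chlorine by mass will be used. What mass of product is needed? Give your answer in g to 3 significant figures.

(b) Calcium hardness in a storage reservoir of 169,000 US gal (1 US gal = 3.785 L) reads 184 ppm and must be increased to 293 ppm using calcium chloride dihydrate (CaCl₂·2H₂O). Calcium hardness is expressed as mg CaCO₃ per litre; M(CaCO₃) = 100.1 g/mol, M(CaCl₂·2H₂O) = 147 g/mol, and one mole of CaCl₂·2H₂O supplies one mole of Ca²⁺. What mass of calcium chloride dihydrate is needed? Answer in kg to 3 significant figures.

(a) Volume: 45,200 US gal × 3.785 L/gal = 171,082 L.
(a) Chlorine deficit: 4.2 − 2.7 = 1.5 ppm = 1.5 mg/L as Cl₂.
(a) Cl₂ equivalent needed: 1.5 mg/L × 171,082 L = 256,600 mg = 256.6 g.
(a) Product at 62.3% available chlorine: 256.6 / 0.623 = 411.9 g.

(b) Volume: 169,000 US gal × 3.785 L/gal = 639,665 L.
(b) Hardness to add: (293 − 184) = 109 mg/L as CaCO₃ × 639,665 L = 69,720 g as CaCO₃.
(b) Moles of Ca²⁺ (1 mol Ca²⁺ ≡ 1 mol CaCO₃): 69,720 / 100.1 g/mol = 696.5 mol.
(b) Mass of CaCl₂·2H₂O: 696.5 × 147 = 102,400 g.

(a) 412 g; (b) 102 kg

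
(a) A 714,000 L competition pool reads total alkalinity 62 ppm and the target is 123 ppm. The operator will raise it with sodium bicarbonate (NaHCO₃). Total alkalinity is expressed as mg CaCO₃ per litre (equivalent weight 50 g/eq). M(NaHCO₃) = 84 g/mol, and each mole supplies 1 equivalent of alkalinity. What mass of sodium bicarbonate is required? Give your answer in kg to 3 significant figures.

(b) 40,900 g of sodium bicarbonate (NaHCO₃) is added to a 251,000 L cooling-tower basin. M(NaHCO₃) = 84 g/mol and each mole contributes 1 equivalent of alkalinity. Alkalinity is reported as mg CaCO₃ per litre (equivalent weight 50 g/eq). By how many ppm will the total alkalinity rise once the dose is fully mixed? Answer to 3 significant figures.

(a) 73.2 kg; (b) 97.0 ppm

(a) Alkalinity to add: (123 − 62) = 61 mg/L as CaCO₃ × 714,000 L = 43,550 g as CaCO₃.
(a) Equivalents: 43,550 g ÷ 50 g/eq = 871.1 eq.
(a) NaHCO₃ supplies 1 eq per mole → 871.1 mol.
(a) Mass: 871.1 mol × 84 g/mol = 73,170 g.

(b) Moles of NaHCO₃: 40,900 g ÷ 84 g/mol = 486.9 mol → 486.9 eq of alkalinity.
(b) As CaCO₃: 486.9 eq × 50 g/eq = 24,350 g.
(b) Rise: 24,350 g / 251,000 L × 1000 = 96.99 mg/L.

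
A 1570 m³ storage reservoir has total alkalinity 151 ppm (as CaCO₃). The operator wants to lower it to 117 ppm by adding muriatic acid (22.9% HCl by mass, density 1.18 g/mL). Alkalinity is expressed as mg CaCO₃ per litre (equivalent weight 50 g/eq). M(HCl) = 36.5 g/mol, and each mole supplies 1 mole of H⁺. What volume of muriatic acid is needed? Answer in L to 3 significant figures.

144 L

Volume: 1570 m³ = 1,570,000 L.
Alkalinity to neutralize: (151 − 117) = 34 mg/L as CaCO₃ × 1,570,000 L = 53,380 g as CaCO₃.
Equivalents of H⁺ required: 53,380 ÷ 50 g/eq = 1068 eq = 1068 mol HCl.
Mass of HCl: 1068 × 36.5 = 38,970 g.
Mass of 22.9% solution: 38,970 / 0.229 = 170,200 g.
Volume: 170,200 g ÷ 1.18 g/mL = 144,200 mL.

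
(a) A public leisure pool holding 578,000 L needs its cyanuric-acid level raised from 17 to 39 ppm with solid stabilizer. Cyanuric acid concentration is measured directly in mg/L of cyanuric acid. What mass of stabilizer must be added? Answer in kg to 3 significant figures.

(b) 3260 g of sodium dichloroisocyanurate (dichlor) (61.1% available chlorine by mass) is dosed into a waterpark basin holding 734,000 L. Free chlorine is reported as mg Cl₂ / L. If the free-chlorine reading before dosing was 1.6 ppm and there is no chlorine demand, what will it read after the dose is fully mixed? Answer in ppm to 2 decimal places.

(a) 12.7 kg; (b) 4.31 ppm

(a) CYA to add: (39 − 17) = 22 mg/L × 578,000 L = 12,720 g cyanuric acid.

(b) Available chlorine delivered: 3260 g × 0.611 = 1992 g as Cl₂.
(b) Concentration rise: 1992 g / 734,000 L = 2.714 mg/L = 2.71 ppm.
(b) Final FC: 1.6 + 2.71 = 4.31 ppm.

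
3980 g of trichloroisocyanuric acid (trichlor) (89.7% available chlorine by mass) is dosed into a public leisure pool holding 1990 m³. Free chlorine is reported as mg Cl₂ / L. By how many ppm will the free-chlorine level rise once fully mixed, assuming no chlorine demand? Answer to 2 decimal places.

Volume: 1990 m³ = 1,990,000 L.
Available chlorine delivered: 3980 g × 0.897 = 3570 g as Cl₂.
Concentration rise: 3570 g / 1,990,000 L = 1.794 mg/L = 1.79 ppm.

1.79 ppm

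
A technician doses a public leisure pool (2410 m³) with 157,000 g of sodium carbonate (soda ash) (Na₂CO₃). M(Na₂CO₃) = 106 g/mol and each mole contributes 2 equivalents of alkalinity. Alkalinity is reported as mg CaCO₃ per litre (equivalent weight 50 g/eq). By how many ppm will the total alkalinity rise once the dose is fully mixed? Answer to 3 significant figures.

Volume: 2410 m³ = 2,410,000 L.
Moles of Na₂CO₃: 157,000 g ÷ 106 g/mol = 1481 mol → 2962 eq of alkalinity.
As CaCO₃: 2962 eq × 50 g/eq = 148,100 g.
Rise: 148,100 g / 2,410,000 L × 1000 = 61.46 mg/L.

61.5 ppm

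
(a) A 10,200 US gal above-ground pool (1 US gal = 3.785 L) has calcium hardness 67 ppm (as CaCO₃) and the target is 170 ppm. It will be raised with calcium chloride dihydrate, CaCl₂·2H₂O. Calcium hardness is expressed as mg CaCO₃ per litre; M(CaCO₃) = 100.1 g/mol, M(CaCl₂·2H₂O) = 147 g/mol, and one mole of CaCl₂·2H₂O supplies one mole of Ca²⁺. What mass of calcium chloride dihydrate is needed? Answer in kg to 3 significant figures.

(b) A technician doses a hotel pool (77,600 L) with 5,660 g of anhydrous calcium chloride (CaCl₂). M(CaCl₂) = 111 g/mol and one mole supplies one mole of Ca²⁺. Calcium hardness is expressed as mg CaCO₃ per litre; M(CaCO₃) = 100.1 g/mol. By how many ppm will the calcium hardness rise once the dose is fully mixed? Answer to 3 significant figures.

(a) Volume: 10,200 US gal × 3.785 L/gal = 38,607 L.
(a) Hardness to add: (170 − 67) = 103 mg/L as CaCO₃ × 38,607 L = 3977 g as CaCO₃.
(a) Moles of Ca²⁺ (1 mol Ca²⁺ ≡ 1 mol CaCO₃): 3977 / 100.1 g/mol = 39.73 mol.
(a) Mass of CaCl₂·2H₂O: 39.73 × 147 = 5840 g.

(b) Moles of Ca²⁺: 5,660 g ÷ 111 g/mol = 50.99 mol.
(b) As CaCO₃: 50.99 mol × 100.1 g/mol = 5104 g.
(b) Rise: 5104 g / 77,600 L × 1000 = 65.78 mg/L.

(a) 5.84 kg; (b) 65.8 ppm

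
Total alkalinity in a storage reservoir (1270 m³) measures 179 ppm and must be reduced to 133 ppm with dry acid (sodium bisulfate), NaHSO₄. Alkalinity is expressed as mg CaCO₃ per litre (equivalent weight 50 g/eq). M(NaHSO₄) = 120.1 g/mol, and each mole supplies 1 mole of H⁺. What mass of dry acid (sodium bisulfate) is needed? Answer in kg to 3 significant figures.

140 kg

Volume: 1270 m³ = 1,270,000 L.
Alkalinity to neutralize: (179 − 133) = 46 mg/L as CaCO₃ × 1,270,000 L = 58,420 g as CaCO₃.
Equivalents of H⁺ required: 58,420 ÷ 50 g/eq = 1168 eq = 1168 mol NaHSO₄.
Mass of NaHSO₄: 1168 × 120.1 = 140,300 g.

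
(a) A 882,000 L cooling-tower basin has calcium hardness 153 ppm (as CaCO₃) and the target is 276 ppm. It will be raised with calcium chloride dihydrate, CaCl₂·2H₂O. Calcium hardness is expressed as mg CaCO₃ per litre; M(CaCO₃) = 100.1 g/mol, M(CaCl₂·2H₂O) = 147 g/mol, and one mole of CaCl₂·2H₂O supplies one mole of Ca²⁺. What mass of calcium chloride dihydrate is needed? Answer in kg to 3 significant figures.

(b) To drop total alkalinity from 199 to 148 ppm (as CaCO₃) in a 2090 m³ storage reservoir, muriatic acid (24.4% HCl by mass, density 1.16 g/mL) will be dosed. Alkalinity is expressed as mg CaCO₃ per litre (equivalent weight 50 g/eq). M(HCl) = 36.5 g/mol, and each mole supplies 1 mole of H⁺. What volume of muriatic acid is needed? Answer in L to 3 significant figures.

(a) 159 kg; (b) 275 L

(a) Hardness to add: (276 − 153) = 123 mg/L as CaCO₃ × 882,000 L = 108,500 g as CaCO₃.
(a) Moles of Ca²⁺ (1 mol Ca²⁺ ≡ 1 mol CaCO₃): 108,500 / 100.1 g/mol = 1084 mol.
(a) Mass of CaCl₂·2H₂O: 1084 × 147 = 159,300 g.

(b) Volume: 2090 m³ = 2,090,000 L.
(b) Alkalinity to neutralize: (199 − 148) = 51 mg/L as CaCO₃ × 2,090,000 L = 106,600 g as CaCO₃.
(b) Equivalents of H⁺ required: 106,600 ÷ 50 g/eq = 2132 eq = 2132 mol HCl.
(b) Mass of HCl: 2132 × 36.5 = 77,810 g.
(b) Mass of 24.4% solution: 77,810 / 0.244 = 318,900 g.
(b) Volume: 318,900 g ÷ 1.16 g/mL = 274,900 mL.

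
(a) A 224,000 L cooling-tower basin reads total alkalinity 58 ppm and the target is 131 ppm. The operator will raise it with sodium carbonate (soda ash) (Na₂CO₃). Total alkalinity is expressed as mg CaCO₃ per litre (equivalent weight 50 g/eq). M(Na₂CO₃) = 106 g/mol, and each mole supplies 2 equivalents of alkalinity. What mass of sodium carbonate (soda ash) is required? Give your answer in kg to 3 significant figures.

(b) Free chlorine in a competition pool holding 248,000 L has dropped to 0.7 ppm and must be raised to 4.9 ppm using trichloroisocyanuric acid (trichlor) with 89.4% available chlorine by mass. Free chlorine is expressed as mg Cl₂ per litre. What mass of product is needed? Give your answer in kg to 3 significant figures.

(a) 17.3 kg; (b) 1.17 kg

(a) Alkalinity to add: (131 − 58) = 73 mg/L as CaCO₃ × 224,000 L = 16,350 g as CaCO₃.
(a) Equivalents: 16,350 g ÷ 50 g/eq = 327 eq.
(a) Each mole of Na₂CO₃ supplies 2 eq, so 327 / 2 = 163.5 mol.
(a) Mass: 163.5 mol × 106 g/mol = 17,330 g.

(b) Chlorine deficit: 4.9 − 0.7 = 4.2 ppm = 4.2 mg/L as Cl₂.
(b) Cl₂ equivalent needed: 4.2 mg/L × 248,000 L = 1,042,000 mg = 1042 g.
(b) Product at 89.4% available chlorine: 1042 / 0.894 = 1165 g.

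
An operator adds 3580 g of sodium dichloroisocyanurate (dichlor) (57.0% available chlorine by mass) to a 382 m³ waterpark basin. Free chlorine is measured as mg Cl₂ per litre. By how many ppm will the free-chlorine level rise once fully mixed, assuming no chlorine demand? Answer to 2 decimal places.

5.34 ppm

Volume: 382 m³ = 382,000 L.
Available chlorine delivered: 3580 g × 0.57 = 2041 g as Cl₂.
Concentration rise: 2041 g / 382,000 L = 5.342 mg/L = 5.34 ppm.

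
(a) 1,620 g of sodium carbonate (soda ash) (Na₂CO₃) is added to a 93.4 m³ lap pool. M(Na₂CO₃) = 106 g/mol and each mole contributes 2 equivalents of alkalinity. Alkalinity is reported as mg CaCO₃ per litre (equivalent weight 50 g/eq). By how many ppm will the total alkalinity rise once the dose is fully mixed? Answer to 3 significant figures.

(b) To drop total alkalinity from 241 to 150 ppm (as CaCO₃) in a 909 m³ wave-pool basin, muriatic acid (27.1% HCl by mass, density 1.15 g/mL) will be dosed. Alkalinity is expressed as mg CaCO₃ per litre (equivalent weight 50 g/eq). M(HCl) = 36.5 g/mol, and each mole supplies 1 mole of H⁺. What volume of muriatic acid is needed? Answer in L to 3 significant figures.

(a) 16.4 ppm; (b) 194 L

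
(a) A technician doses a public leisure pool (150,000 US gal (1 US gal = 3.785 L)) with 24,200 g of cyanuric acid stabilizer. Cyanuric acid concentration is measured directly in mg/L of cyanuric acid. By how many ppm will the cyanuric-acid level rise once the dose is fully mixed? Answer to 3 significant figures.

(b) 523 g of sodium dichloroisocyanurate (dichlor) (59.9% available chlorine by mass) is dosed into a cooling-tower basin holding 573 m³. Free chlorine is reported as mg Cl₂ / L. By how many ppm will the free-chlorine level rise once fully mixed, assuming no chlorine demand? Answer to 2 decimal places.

(a) Volume: 150,000 US gal × 3.785 L/gal = 567,750 L.
(a) Rise: 24,200 g / 567,750 L × 1000 = 42.62 mg/L.

(b) Volume: 573 m³ = 573,000 L.
(b) Available chlorine delivered: 523 g × 0.599 = 313.3 g as Cl₂.
(b) Concentration rise: 313.3 g / 573,000 L = 0.5467 mg/L = 0.55 ppm.

(a) 42.6 ppm; (b) 0.55 ppm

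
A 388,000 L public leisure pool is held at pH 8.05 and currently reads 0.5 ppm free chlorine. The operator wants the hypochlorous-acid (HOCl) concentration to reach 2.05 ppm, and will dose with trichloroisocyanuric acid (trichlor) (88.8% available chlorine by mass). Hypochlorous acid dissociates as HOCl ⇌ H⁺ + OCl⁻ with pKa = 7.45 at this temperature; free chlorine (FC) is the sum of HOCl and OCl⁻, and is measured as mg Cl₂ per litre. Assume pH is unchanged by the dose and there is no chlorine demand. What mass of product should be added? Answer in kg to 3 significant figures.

4.24 kg

[OCl⁻]/[HOCl] = 10^(pH − pKa) = 10^(8.05 − 7.45) = 3.981; fraction as HOCl = 1/(1 + 3.981) = 0.2008.
Free chlorine required for 2.05 ppm HOCl: 2.05 / 0.2008 = 10.21 ppm.
FC to add: 10.21 − 0.5 = 9.711 mg/L as Cl₂.
Cl₂ equivalent: 9.711 mg/L × 388,000 L = 3768 g.
Product at 88.8% available Cl: 3768 / 0.888 = 4243 g.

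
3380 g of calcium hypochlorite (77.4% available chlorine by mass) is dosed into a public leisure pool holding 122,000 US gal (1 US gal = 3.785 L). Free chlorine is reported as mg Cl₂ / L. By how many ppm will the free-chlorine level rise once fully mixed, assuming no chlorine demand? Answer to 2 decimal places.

5.67 ppm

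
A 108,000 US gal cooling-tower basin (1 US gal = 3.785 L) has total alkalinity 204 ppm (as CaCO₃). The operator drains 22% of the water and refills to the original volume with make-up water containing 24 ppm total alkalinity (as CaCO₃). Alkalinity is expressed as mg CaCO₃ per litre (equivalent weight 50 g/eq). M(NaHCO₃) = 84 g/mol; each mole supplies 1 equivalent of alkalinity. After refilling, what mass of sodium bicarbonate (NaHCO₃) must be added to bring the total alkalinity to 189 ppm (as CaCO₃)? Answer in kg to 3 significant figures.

16.9 kg

Volume: 108,000 US gal × 3.785 L/gal = 408,780 L.
After draining 22% and refilling: 204 × 0.78 + 24 × 0.22 = 164.4 ppm.
Deficit to target: 189 − 164.4 = 24.6 mg/L.
As CaCO₃: 24.6 mg/L × 408,780 L = 10,060 g; ÷ 50 g/eq ÷ 1 = 201.1 mol NaHCO₃.
Mass: 201.1 × 84 = 16,890 g.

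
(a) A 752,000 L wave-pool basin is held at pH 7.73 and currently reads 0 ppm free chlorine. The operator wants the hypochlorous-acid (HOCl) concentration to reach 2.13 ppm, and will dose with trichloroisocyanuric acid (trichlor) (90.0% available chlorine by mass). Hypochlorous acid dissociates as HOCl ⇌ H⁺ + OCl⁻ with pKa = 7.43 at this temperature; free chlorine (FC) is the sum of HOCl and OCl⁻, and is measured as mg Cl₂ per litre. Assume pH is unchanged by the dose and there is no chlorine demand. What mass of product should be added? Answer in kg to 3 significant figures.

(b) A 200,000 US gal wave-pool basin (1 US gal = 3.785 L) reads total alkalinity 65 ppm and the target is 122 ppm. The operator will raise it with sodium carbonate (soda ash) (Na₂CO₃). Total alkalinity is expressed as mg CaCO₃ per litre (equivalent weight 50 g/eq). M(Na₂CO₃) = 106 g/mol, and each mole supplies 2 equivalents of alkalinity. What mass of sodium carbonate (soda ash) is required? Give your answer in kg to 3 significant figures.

(a) 5.33 kg; (b) 45.7 kg

(a) [OCl⁻]/[HOCl] = 10^(pH − pKa) = 10^(7.73 − 7.43) = 1.995; fraction as HOCl = 1/(1 + 1.995) = 0.3339.
(a) Free chlorine required for 2.13 ppm HOCl: 2.13 / 0.3339 = 6.38 ppm.
(a) FC to add: 6.38 − 0 = 6.38 mg/L as Cl₂.
(a) Cl₂ equivalent: 6.38 mg/L × 752,000 L = 4798 g.
(a) Product at 90.0% available Cl: 4798 / 0.9 = 5331 g.

(b) Volume: 200,000 US gal × 3.785 L/gal = 757,000 L.
(b) Alkalinity to add: (122 − 65) = 57 mg/L as CaCO₃ × 757,000 L = 43,150 g as CaCO₃.
(b) Equivalents: 43,150 g ÷ 50 g/eq = 863 eq.
(b) Each mole of Na₂CO₃ supplies 2 eq, so 863 / 2 = 431.5 mol.
(b) Mass: 431.5 mol × 106 g/mol = 45,740 g.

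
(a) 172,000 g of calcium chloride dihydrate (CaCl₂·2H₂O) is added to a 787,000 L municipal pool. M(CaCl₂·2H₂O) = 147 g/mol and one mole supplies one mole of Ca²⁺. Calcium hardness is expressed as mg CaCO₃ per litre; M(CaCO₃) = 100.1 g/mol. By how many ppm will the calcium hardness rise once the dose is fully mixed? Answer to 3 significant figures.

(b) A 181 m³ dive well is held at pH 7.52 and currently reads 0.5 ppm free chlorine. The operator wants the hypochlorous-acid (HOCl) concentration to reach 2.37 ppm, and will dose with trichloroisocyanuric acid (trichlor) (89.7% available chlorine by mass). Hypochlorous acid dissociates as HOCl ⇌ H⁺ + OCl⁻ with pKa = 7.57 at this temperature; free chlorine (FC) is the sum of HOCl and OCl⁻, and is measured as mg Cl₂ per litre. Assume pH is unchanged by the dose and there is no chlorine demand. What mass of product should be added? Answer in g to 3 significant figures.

(a) 149 ppm; (b) 804 g

(a) Moles of Ca²⁺: 172,000 g ÷ 147 g/mol = 1170 mol.
(a) As CaCO₃: 1170 mol × 100.1 g/mol = 117,100 g.
(a) Rise: 117,100 g / 787,000 L × 1000 = 148.8 mg/L.

(b) Volume: 181 m³ = 181,000 L.
(b) [OCl⁻]/[HOCl] = 10^(pH − pKa) = 10^(7.52 − 7.57) = 0.8913; fraction as HOCl = 1/(1 + 0.8913) = 0.5288.
(b) Free chlorine required for 2.37 ppm HOCl: 2.37 / 0.5288 = 4.482 ppm.
(b) FC to add: 4.482 − 0.5 = 3.982 mg/L as Cl₂.
(b) Cl₂ equivalent: 3.982 mg/L × 181,000 L = 720.8 g.
(b) Product at 89.7% available Cl: 720.8 / 0.897 = 803.6 g.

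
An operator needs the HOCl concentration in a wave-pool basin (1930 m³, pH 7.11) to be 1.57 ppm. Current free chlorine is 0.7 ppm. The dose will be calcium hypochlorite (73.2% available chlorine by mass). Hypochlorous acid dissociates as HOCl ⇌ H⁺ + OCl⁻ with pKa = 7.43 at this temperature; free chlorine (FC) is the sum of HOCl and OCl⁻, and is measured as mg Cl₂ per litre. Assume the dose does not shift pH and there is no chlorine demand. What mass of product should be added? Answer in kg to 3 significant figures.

4.28 kg

Volume: 1930 m³ = 1,930,000 L.
[OCl⁻]/[HOCl] = 10^(pH − pKa) = 10^(7.11 − 7.43) = 0.4786; fraction as HOCl = 1/(1 + 0.4786) = 0.6763.
Free chlorine required for 1.57 ppm HOCl: 1.57 / 0.6763 = 2.321 ppm.
FC to add: 2.321 − 0.7 = 1.621 mg/L as Cl₂.
Cl₂ equivalent: 1.621 mg/L × 1,930,000 L = 3129 g.
Product at 73.2% available Cl: 3129 / 0.732 = 4275 g.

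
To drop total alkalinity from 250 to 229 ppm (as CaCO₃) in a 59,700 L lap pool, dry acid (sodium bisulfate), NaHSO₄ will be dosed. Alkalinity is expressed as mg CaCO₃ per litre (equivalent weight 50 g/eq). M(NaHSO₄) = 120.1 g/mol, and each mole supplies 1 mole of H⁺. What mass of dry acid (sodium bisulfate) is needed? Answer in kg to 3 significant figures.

Alkalinity to neutralize: (250 − 229) = 21 mg/L as CaCO₃ × 59,700 L = 1254 g as CaCO₃.
Equivalents of H⁺ required: 1254 ÷ 50 g/eq = 25.07 eq = 25.07 mol NaHSO₄.
Mass of NaHSO₄: 25.07 × 120.1 = 3011 g.

3.01 kg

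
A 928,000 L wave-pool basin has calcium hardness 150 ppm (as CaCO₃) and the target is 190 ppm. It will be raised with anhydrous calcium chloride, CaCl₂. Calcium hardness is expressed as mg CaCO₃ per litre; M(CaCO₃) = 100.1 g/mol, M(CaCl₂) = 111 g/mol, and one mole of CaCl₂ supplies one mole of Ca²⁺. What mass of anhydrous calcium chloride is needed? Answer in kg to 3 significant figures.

Hardness to add: (190 − 150) = 40 mg/L as CaCO₃ × 928,000 L = 37,120 g as CaCO₃.
Moles of Ca²⁺ (1 mol Ca²⁺ ≡ 1 mol CaCO₃): 37,120 / 100.1 g/mol = 370.8 mol.
Mass of CaCl₂: 370.8 × 111 = 41,160 g.

41.2 kg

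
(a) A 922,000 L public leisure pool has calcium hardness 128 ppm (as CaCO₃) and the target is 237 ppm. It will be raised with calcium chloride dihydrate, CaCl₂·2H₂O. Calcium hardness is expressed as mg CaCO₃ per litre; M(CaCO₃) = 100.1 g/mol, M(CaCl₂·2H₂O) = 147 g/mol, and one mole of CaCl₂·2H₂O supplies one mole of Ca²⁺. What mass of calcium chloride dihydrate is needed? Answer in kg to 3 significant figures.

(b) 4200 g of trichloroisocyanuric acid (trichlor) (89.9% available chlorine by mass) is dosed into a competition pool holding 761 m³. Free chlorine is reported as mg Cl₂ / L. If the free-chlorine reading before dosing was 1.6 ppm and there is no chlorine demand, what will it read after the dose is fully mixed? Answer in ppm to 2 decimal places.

(a) Hardness to add: (237 − 128) = 109 mg/L as CaCO₃ × 922,000 L = 100,500 g as CaCO₃.
(a) Moles of Ca²⁺ (1 mol Ca²⁺ ≡ 1 mol CaCO₃): 100,500 / 100.1 g/mol = 1004 mol.
(a) Mass of CaCl₂·2H₂O: 1004 × 147 = 147,600 g.

(b) Volume: 761 m³ = 761,000 L.
(b) Available chlorine delivered: 4200 g × 0.899 = 3776 g as Cl₂.
(b) Concentration rise: 3776 g / 761,000 L = 4.962 mg/L = 4.96 ppm.
(b) Final FC: 1.6 + 4.96 = 6.56 ppm.

(a) 148 kg; (b) 6.56 ppm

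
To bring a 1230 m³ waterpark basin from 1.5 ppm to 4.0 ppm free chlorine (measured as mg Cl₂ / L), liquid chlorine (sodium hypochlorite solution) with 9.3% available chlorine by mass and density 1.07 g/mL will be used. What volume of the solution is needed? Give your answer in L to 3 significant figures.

30.9 L

Volume: 1230 m³ = 1,230,000 L.
Chlorine deficit: 4.0 − 1.5 = 2.5 ppm = 2.5 mg/L as Cl₂.
Cl₂ equivalent needed: 2.5 mg/L × 1,230,000 L = 3,075,000 mg = 3075 g.
Product at 9.3% available chlorine: 3075 / 0.093 = 33,060 g.
Volume at density 1.07 g/mL: 33,060 g ÷ 1.07 g/mL = 30,900 mL.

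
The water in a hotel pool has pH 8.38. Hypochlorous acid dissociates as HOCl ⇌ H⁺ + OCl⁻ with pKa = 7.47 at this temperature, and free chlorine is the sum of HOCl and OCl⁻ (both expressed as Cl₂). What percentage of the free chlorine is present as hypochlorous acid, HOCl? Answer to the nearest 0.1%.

[OCl⁻]/[HOCl] = 10^(pH − pKa) = 10^(8.38 − 7.47) = 10^0.91 = 8.128.
Fraction as HOCl = 1 / (1 + 8.128) = 0.1095.

11.0%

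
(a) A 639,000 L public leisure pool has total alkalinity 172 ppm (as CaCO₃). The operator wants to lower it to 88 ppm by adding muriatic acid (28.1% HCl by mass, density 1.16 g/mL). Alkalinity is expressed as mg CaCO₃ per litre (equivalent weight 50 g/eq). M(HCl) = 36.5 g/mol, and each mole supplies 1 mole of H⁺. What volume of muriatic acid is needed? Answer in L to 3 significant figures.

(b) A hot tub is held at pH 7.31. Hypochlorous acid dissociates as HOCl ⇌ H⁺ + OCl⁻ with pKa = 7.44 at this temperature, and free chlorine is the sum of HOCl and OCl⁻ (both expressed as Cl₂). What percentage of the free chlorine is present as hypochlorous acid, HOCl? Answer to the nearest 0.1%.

(a) 120 L; (b) 57.4%

(a) Alkalinity to neutralize: (172 − 88) = 84 mg/L as CaCO₃ × 639,000 L = 53,680 g as CaCO₃.
(a) Equivalents of H⁺ required: 53,680 ÷ 50 g/eq = 1074 eq = 1074 mol HCl.
(a) Mass of HCl: 1074 × 36.5 = 39,180 g.
(a) Mass of 28.1% solution: 39,180 / 0.281 = 139,400 g.
(a) Volume: 139,400 g ÷ 1.16 g/mL = 120,200 mL.

(b) [OCl⁻]/[HOCl] = 10^(pH − pKa) = 10^(7.31 − 7.44) = 10^-0.13 = 0.7413.
(b) Fraction as HOCl = 1 / (1 + 0.7413) = 0.5743.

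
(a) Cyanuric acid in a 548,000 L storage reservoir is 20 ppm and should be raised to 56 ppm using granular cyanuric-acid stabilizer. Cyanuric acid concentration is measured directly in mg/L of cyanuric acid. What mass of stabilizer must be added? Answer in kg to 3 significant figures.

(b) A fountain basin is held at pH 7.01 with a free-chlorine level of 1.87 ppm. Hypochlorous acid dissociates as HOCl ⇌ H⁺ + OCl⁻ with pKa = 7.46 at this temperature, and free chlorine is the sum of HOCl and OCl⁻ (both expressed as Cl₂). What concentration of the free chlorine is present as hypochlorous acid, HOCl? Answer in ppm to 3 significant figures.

(a) 19.7 kg; (b) 1.38 ppm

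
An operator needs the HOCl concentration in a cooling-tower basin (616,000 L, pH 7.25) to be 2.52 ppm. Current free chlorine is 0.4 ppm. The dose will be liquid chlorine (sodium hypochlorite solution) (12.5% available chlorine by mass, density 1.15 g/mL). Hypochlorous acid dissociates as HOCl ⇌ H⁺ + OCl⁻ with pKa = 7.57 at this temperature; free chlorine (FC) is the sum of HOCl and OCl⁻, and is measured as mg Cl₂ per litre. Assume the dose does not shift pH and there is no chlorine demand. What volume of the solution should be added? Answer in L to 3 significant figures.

[OCl⁻]/[HOCl] = 10^(pH − pKa) = 10^(7.25 − 7.57) = 0.4786; fraction as HOCl = 1/(1 + 0.4786) = 0.6763.
Free chlorine required for 2.52 ppm HOCl: 2.52 / 0.6763 = 3.726 ppm.
FC to add: 3.726 − 0.4 = 3.326 mg/L as Cl₂.
Cl₂ equivalent: 3.326 mg/L × 616,000 L = 2049 g.
Product at 12.5% available Cl: 2049 / 0.125 = 16,390 g.
Volume: 16,390 g ÷ 1.15 g/mL = 14,250 mL.

14.3 L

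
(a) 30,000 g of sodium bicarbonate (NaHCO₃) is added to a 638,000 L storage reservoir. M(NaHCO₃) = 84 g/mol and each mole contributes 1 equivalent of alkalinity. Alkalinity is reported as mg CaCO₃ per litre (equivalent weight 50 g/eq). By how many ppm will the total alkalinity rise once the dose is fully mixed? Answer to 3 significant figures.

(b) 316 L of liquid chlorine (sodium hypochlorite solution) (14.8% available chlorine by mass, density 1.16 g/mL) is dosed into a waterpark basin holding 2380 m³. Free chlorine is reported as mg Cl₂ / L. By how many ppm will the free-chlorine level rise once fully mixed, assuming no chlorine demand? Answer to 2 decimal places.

(a) 28.0 ppm; (b) 22.79 ppm

(a) Moles of NaHCO₃: 30,000 g ÷ 84 g/mol = 357.1 mol → 357.1 eq of alkalinity.
(a) As CaCO₃: 357.1 eq × 50 g/eq = 17,860 g.
(a) Rise: 17,860 g / 638,000 L × 1000 = 27.99 mg/L.

(b) Volume: 2380 m³ = 2,380,000 L.
(b) Mass of solution: 316 L × 1000 mL/L × 1.16 g/mL = 366,600 g.
(b) Available chlorine delivered: 366,600 g × 0.148 = 54,250 g as Cl₂.
(b) Concentration rise: 54,250 g / 2,380,000 L = 22.79 mg/L = 22.79 ppm.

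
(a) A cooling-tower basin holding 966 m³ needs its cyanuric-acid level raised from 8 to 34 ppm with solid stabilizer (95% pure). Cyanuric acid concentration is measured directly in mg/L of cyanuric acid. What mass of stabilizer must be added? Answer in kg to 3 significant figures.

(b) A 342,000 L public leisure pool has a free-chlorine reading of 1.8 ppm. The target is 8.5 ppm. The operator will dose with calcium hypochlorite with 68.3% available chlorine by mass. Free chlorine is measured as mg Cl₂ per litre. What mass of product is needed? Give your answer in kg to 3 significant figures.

(a) Volume: 966 m³ = 966,000 L.
(a) CYA to add: (34 − 8) = 26 mg/L × 966,000 L = 25,120 g cyanuric acid.
(a) At 95% purity: 25,120 / 0.95 = 26,440 g product.

(b) Chlorine deficit: 8.5 − 1.8 = 6.7 ppm = 6.7 mg/L as Cl₂.
(b) Cl₂ equivalent needed: 6.7 mg/L × 342,000 L = 2,291,000 mg = 2291 g.
(b) Product at 68.3% available chlorine: 2291 / 0.683 = 3355 g.

(a) 26.4 kg; (b) 3.35 kg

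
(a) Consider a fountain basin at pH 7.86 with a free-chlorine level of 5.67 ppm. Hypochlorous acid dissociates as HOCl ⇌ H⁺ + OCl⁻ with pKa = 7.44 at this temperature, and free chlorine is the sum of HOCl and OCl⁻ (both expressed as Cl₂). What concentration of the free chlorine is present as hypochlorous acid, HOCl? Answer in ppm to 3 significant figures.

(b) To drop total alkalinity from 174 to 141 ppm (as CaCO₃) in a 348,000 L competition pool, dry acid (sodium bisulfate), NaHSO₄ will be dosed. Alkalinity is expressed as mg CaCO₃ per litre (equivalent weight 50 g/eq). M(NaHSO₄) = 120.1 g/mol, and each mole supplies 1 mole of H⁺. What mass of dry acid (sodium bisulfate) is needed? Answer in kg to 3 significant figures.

(a) [OCl⁻]/[HOCl] = 10^(pH − pKa) = 10^(7.86 − 7.44) = 10^0.42 = 2.63.
(a) Fraction as HOCl = 1 / (1 + 2.63) = 0.2755.
(a) HOCl = 0.2755 × 5.67 ppm = 1.562 ppm.

(b) Alkalinity to neutralize: (174 − 141) = 33 mg/L as CaCO₃ × 348,000 L = 11,480 g as CaCO₃.
(b) Equivalents of H⁺ required: 11,480 ÷ 50 g/eq = 229.7 eq = 229.7 mol NaHSO₄.
(b) Mass of NaHSO₄: 229.7 × 120.1 = 27,580 g.

(a) 1.56 ppm; (b) 27.6 kg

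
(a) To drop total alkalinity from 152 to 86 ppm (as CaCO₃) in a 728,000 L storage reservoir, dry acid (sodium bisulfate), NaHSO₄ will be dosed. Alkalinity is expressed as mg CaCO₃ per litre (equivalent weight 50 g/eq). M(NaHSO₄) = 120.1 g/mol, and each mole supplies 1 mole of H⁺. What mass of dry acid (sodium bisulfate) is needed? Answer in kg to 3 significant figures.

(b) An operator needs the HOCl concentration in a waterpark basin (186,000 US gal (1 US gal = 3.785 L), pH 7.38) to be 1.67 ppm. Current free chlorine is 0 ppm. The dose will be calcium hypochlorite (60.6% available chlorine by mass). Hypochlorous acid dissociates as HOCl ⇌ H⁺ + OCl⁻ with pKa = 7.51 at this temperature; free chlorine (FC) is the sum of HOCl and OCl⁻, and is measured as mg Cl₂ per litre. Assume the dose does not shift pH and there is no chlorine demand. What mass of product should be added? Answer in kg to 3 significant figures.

(a) 115 kg; (b) 3.38 kg

(a) Alkalinity to neutralize: (152 − 86) = 66 mg/L as CaCO₃ × 728,000 L = 48,050 g as CaCO₃.
(a) Equivalents of H⁺ required: 48,050 ÷ 50 g/eq = 961 eq = 961 mol NaHSO₄.
(a) Mass of NaHSO₄: 961 × 120.1 = 115,400 g.

(b) Volume: 186,000 US gal × 3.785 L/gal = 704,010 L.
(b) [OCl⁻]/[HOCl] = 10^(pH − pKa) = 10^(7.38 − 7.51) = 0.7413; fraction as HOCl = 1/(1 + 0.7413) = 0.5743.
(b) Free chlorine required for 1.67 ppm HOCl: 1.67 / 0.5743 = 2.908 ppm.
(b) FC to add: 2.908 − 0 = 2.908 mg/L as Cl₂.
(b) Cl₂ equivalent: 2.908 mg/L × 704,010 L = 2047 g.
(b) Product at 60.6% available Cl: 2047 / 0.606 = 3378 g.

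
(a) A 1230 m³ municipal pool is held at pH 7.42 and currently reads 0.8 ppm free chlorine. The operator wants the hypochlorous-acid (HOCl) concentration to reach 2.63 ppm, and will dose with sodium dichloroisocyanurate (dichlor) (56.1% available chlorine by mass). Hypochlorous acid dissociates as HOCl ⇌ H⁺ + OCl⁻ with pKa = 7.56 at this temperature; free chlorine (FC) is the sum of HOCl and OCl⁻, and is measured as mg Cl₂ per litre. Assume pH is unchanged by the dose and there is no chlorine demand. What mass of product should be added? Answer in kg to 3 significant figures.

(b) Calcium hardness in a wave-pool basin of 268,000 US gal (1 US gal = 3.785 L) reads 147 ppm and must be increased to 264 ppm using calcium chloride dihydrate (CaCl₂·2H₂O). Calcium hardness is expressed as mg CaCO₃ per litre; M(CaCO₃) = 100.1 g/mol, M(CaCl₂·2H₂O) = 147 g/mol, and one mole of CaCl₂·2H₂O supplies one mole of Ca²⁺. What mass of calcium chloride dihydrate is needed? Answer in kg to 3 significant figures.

(a) 8.19 kg; (b) 174 kg

(a) Volume: 1230 m³ = 1,230,000 L.
(a) [OCl⁻]/[HOCl] = 10^(pH − pKa) = 10^(7.42 − 7.56) = 0.7244; fraction as HOCl = 1/(1 + 0.7244) = 0.5799.
(a) Free chlorine required for 2.63 ppm HOCl: 2.63 / 0.5799 = 4.535 ppm.
(a) FC to add: 4.535 − 0.8 = 3.735 mg/L as Cl₂.
(a) Cl₂ equivalent: 3.735 mg/L × 1,230,000 L = 4594 g.
(a) Product at 56.1% available Cl: 4594 / 0.561 = 8190 g.

(b) Volume: 268,000 US gal × 3.785 L/gal = 1,014,380 L.
(b) Hardness to add: (264 − 147) = 117 mg/L as CaCO₃ × 1,014,380 L = 118,700 g as CaCO₃.
(b) Moles of Ca²⁺ (1 mol Ca²⁺ ≡ 1 mol CaCO₃): 118,700 / 100.1 g/mol = 1186 mol.
(b) Mass of CaCl₂·2H₂O: 1186 × 147 = 174,300 g.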